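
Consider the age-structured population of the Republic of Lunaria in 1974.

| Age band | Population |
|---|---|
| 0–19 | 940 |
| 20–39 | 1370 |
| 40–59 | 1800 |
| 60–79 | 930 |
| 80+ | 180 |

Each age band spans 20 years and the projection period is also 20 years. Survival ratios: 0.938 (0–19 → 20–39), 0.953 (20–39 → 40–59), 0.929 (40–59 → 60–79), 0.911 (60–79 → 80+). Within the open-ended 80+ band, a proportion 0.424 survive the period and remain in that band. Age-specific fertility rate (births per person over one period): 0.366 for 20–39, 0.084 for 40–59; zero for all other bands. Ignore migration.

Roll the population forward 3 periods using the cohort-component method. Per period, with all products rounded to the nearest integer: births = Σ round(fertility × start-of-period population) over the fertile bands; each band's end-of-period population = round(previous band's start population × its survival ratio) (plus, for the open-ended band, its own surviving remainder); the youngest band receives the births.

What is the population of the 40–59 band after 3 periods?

Period 1:
Births: 1370 * 0.366 = 501  |  1800 * 0.084 = 151 ⇒ total 652
20–39: 940 * 0.938 = 882
40–59: 1370 * 0.953 = 1306
60–79: 1800 * 0.929 = 1672
80+: 930 * 0.911 + 180 * 0.424 = 847 + 76 = 923
→ [652, 882, 1306, 1672, 923]
Period 2:
Births: 882 * 0.366 = 323  |  1306 * 0.084 = 110 ⇒ total 433
20–39: 652 * 0.938 = 612
40–59: 882 * 0.953 = 841
60–79: 1306 * 0.929 = 1213
80+: 1672 * 0.911 + 923 * 0.424 = 1523 + 391 = 1914
→ [433, 612, 841, 1213, 1914]
Period 3:
Births: 612 * 0.366 = 224  |  841 * 0.084 = 71 ⇒ total 295
20–39: 433 * 0.938 = 406
40–59: 612 * 0.953 = 583
60–79: 841 * 0.929 = 781
80+: 1213 * 0.911 + 1914 * 0.424 = 1105 + 812 = 1917
→ [295, 406, 583, 781, 1917]

583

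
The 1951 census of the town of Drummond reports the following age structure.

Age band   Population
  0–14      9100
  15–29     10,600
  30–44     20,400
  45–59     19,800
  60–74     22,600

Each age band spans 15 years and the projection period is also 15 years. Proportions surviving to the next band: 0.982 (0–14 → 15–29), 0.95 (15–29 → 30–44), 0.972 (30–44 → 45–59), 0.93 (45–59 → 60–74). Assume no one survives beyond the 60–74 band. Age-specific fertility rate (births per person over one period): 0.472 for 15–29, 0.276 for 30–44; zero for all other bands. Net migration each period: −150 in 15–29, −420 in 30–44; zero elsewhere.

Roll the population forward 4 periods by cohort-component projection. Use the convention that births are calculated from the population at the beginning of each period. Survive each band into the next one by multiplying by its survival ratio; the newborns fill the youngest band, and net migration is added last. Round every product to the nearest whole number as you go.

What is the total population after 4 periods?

34488

Let band 1 be 0–14 through band 5 = 60–74.
After projecting period 1:
Births: 10600 × 0.472 = 5003 ; 20400 × 0.276 = 5630 — total 10633
Band 2: 9100 × 0.982 = 8936
Band 3: 10600 × 0.95 = 10070
Band 4: 20400 × 0.972 = 19829
Band 5: 19800 × 0.93 = 18414
Net migration: Band 2 − 150 → 8786; Band 3 − 420 → 9650
Population now: 0–14=10633, 15–29=8786, 30–44=9650, 45–59=19829, 60–74=18414
After projecting period 2:
Births: 8786 × 0.472 = 4147 ; 9650 × 0.276 = 2663 — total 6810
Band 2: 10633 × 0.982 = 10442
Band 3: 8786 × 0.95 = 8347
Band 4: 9650 × 0.972 = 9380
Band 5: 19829 × 0.93 = 18441
Net migration: Band 2 − 150 → 10292; Band 3 − 420 → 7927
Population now: 0–14=6810, 15–29=10292, 30–44=7927, 45–59=9380, 60–74=18441
After projecting period 3:
Births: 10292 × 0.472 = 4858 ; 7927 × 0.276 = 2188 — total 7046
Band 2: 6810 × 0.982 = 6687
Band 3: 10292 × 0.95 = 9777
Band 4: 7927 × 0.972 = 7705
Band 5: 9380 × 0.93 = 8723
Net migration: Band 2 − 150 → 6537; Band 3 − 420 → 9357
Population now: 0–14=7046, 15–29=6537, 30–44=9357, 45–59=7705, 60–74=8723
After projecting period 4:
Births: 6537 × 0.472 = 3085 ; 9357 × 0.276 = 2583 — total 5668
Band 2: 7046 × 0.982 = 6919
Band 3: 6537 × 0.95 = 6210
Band 4: 9357 × 0.972 = 9095
Band 5: 7705 × 0.93 = 7166
Net migration: Band 2 − 150 → 6769; Band 3 − 420 → 5790
Population now: 0–14=5668, 15–29=6769, 30–44=5790, 45–59=9095, 60–74=7166
Total after period 4: 5668 + 6769 + 5790 + 9095 + 7166 = 34488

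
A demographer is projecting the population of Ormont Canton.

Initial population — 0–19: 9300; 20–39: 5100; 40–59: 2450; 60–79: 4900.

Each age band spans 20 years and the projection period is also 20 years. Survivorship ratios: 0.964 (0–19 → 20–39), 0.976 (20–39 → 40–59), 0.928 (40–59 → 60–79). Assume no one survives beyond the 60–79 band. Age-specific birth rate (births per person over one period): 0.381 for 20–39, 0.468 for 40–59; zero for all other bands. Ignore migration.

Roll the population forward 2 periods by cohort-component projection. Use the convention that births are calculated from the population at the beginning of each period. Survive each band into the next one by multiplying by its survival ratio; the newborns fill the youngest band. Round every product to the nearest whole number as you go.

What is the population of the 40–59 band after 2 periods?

Let band 1 be 0–19 through band 4 = 60–79.
— Period 1 —
Births: 5100 × 0.381 = 1943, 2450 × 0.468 = 1147 → total 3090
Band 2: 9300 × 0.964 = 8965
Band 3: 5100 × 0.976 = 4978
Band 4: 2450 × 0.928 = 2274
→ [3090, 8965, 4978, 2274]
— Period 2 —
Births: 8965 × 0.381 = 3416, 4978 × 0.468 = 2330 → total 5746
Band 2: 3090 × 0.964 = 2979
Band 3: 8965 × 0.976 = 8750
Band 4: 4978 × 0.928 = 4620
→ [5746, 2979, 8750, 4620]

8750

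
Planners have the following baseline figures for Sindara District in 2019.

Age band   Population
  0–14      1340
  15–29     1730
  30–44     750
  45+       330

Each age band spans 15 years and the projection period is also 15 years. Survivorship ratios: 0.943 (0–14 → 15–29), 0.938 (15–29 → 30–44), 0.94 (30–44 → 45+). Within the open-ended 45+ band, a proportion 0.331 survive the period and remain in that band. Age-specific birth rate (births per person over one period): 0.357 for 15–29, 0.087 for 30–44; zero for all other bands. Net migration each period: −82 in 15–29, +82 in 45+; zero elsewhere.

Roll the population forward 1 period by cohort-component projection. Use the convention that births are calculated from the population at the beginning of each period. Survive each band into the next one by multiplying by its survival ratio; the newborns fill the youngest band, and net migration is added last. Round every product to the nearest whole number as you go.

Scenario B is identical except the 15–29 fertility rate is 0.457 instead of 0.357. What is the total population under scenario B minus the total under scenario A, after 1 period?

Call the groups 1 to 4, youngest first.
After projecting period 1:
Births: 1730 × 0.357 = 618  |  750 × 0.087 = 65 → 683
Group 2: 1340 × 0.943 = 1264
Group 3: 1730 × 0.938 = 1623
Group 4: 750 × 0.94 + 330 × 0.331 = 705 + 109 = 814
Net migration: Group 2 − 82 → 1182; Group 4 + 82 → 896
→ [683, 1182, 1623, 896]
Scenario A total after 1 period: 4384
Scenario B projection —
After projecting period 1:
Births: 1730 × 0.457 = 791  |  750 × 0.087 = 65 → 856
Group 2: 1340 × 0.943 = 1264
Group 3: 1730 × 0.938 = 1623
Group 4: 750 × 0.94 + 330 × 0.331 = 705 + 109 = 814
Net migration: Group 2 − 82 → 1182; Group 4 + 82 → 896
→ [856, 1182, 1623, 896]
Scenario B total after 1 period: 4557
Difference B − A = 4557 − 4384 = 173

173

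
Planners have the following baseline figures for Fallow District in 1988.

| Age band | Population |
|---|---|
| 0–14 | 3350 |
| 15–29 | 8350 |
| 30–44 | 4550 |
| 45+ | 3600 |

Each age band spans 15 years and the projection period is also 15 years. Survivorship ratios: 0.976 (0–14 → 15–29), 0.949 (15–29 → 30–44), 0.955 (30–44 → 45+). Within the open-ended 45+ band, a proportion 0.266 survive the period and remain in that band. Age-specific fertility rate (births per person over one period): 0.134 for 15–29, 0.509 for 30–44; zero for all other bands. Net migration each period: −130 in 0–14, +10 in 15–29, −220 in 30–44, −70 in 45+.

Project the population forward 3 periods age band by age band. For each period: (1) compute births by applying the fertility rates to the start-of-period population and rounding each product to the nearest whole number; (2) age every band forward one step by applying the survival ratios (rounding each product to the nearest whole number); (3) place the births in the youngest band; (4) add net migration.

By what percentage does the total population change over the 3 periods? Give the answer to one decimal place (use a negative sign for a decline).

-30.6

Period 1.
Births: 8350 * 0.134 = 1119  |  4550 * 0.509 = 2316 — total 3435
15–29: 3350 * 0.976 = 3270
30–44: 8350 * 0.949 = 7924
45+: 4550 * 0.955 + 3600 * 0.266 = 4345 + 958 = 5303
Net migration: 0–14 − 130 → 3305; 15–29 + 10 → 3280; 30–44 − 220 → 7704; 45+ − 70 → 5233
End of period: [3305, 3280, 7704, 5233]
Period 2.
Births: 3280 * 0.134 = 440  |  7704 * 0.509 = 3921 — total 4361
15–29: 3305 * 0.976 = 3226
30–44: 3280 * 0.949 = 3113
45+: 7704 * 0.955 + 5233 * 0.266 = 7357 + 1392 = 8749
Net migration: 0–14 − 130 → 4231; 15–29 + 10 → 3236; 30–44 − 220 → 2893; 45+ − 70 → 8679
End of period: [4231, 3236, 2893, 8679]
Period 3.
Births: 3236 * 0.134 = 434  |  2893 * 0.509 = 1473 — total 1907
15–29: 4231 * 0.976 = 4129
30–44: 3236 * 0.949 = 3071
45+: 2893 * 0.955 + 8679 * 0.266 = 2763 + 2309 = 5072
Net migration: 0–14 − 130 → 1777; 15–29 + 10 → 4139; 30–44 − 220 → 2851; 45+ − 70 → 5002
End of period: [1777, 4139, 2851, 5002]
Total: 19850 → 13769; change = -6081; percentage change = -30.6%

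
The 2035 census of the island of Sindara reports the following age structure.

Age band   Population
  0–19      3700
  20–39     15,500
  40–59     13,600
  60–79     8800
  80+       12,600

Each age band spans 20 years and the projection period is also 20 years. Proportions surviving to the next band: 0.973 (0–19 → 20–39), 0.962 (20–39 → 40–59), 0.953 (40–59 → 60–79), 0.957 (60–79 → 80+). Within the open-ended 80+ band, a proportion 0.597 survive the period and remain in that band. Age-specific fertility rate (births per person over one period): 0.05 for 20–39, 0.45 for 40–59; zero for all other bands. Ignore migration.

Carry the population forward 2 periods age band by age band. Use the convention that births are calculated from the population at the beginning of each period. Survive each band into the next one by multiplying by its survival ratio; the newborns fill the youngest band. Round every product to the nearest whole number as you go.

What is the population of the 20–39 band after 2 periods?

6709

After projecting period 1:
Births: 15500 × 0.05 = 775  |  13600 × 0.45 = 6120 ⇒ total 6895
20–39: 3700 × 0.973 = 3600
40–59: 15500 × 0.962 = 14911
60–79: 13600 × 0.953 = 12961
80+: 8800 × 0.957 + 12600 × 0.597 = 8422 + 7522 = 15944
→ [6895, 3600, 14911, 12961, 15944]
After projecting period 2:
Births: 3600 × 0.05 = 180  |  14911 × 0.45 = 6710 ⇒ total 6890
20–39: 6895 × 0.973 = 6709
40–59: 3600 × 0.962 = 3463
60–79: 14911 × 0.953 = 14210
80+: 12961 × 0.957 + 15944 × 0.597 = 12404 + 9519 = 21923
→ [6890, 6709, 3463, 14210, 21923]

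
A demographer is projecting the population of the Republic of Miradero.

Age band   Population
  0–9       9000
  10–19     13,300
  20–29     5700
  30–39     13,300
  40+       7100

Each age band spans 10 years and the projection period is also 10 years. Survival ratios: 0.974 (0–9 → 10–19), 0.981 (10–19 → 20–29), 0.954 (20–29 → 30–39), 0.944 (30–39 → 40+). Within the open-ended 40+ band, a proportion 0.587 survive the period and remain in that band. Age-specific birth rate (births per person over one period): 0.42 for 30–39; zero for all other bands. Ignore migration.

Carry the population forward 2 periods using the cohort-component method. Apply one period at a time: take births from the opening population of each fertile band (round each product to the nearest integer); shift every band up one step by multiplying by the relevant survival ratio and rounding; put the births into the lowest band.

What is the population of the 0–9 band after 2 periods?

2284

Let group 1 be 0–9 through group 5 = 40+.
— Period 1 —
Births: 13300 × 0.42 = 5586
Group 2: 9000 × 0.974 = 8766
Group 3: 13300 × 0.981 = 13047
Group 4: 5700 × 0.954 = 5438
Group 5: 13300 × 0.944 + 7100 × 0.587 = 12555 + 4168 = 16723
Giving 5586 / 8766 / 13047 / 5438 / 16723.
— Period 2 —
Births: 5438 × 0.42 = 2284
Group 2: 5586 × 0.974 = 5441
Group 3: 8766 × 0.981 = 8599
Group 4: 13047 × 0.954 = 12447
Group 5: 5438 × 0.944 + 16723 × 0.587 = 5133 + 9816 = 14949
Giving 2284 / 5441 / 8599 / 12447 / 14949.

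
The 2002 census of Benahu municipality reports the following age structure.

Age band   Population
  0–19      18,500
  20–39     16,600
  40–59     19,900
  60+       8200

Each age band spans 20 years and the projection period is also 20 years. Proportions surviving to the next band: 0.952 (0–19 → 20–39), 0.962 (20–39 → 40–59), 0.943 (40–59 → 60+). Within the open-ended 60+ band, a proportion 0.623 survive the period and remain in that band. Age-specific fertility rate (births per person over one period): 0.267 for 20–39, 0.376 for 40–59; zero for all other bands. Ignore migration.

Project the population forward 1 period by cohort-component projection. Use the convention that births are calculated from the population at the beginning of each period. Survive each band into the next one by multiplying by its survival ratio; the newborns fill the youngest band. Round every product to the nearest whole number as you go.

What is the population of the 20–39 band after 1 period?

17612

— Period 1 —
Births: 16600 * 0.267 = 4432, 19900 * 0.376 = 7482 → total 11914
20–39: 18500 * 0.952 = 17612
40–59: 16600 * 0.962 = 15969
60+: 19900 * 0.943 + 8200 * 0.623 = 18766 + 5109 = 23875
Population now: 0–19=11914, 20–39=17612, 40–59=15969, 60+=23875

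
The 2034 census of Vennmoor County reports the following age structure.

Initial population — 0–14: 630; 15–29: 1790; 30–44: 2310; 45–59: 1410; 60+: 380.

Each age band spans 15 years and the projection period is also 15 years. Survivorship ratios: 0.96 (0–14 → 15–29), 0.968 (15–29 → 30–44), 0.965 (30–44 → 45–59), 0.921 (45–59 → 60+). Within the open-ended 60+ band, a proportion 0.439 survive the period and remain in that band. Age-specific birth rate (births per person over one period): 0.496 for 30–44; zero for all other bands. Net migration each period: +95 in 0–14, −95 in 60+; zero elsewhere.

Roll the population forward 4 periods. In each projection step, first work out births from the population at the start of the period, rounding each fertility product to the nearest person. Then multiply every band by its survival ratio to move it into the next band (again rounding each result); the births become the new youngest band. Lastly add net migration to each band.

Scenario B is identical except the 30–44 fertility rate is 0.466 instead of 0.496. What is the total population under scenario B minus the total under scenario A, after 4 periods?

-195

Let group 1 be 0–14 through group 5 = 60+.
Period 1:
Births: 2310 × 0.496 = 1146
Group 2: 630 × 0.96 = 605
Group 3: 1790 × 0.968 = 1733
Group 4: 2310 × 0.965 = 2229
Group 5: 1410 × 0.921 + 380 × 0.439 = 1299 + 167 = 1466
Net migration: Group 1 + 95 → 1241; Group 5 − 95 → 1371
→ [1241, 605, 1733, 2229, 1371]
Period 2:
Births: 1733 × 0.496 = 860
Group 2: 1241 × 0.96 = 1191
Group 3: 605 × 0.968 = 586
Group 4: 1733 × 0.965 = 1672
Group 5: 2229 × 0.921 + 1371 × 0.439 = 2053 + 602 = 2655
Net migration: Group 1 + 95 → 955; Group 5 − 95 → 2560
→ [955, 1191, 586, 1672, 2560]
Period 3:
Births: 586 × 0.496 = 291
Group 2: 955 × 0.96 = 917
Group 3: 1191 × 0.968 = 1153
Group 4: 586 × 0.965 = 565
Group 5: 1672 × 0.921 + 2560 × 0.439 = 1540 + 1124 = 2664
Net migration: Group 1 + 95 → 386; Group 5 − 95 → 2569
→ [386, 917, 1153, 565, 2569]
Period 4:
Births: 1153 × 0.496 = 572
Group 2: 386 × 0.96 = 371
Group 3: 917 × 0.968 = 888
Group 4: 1153 × 0.965 = 1113
Group 5: 565 × 0.921 + 2569 × 0.439 = 520 + 1128 = 1648
Net migration: Group 1 + 95 → 667; Group 5 − 95 → 1553
→ [667, 371, 888, 1113, 1553]
Scenario A total after 4 periods: 4592
Scenario B projection —
Period 1:
Births: 2310 × 0.466 = 1076
Group 2: 630 × 0.96 = 605
Group 3: 1790 × 0.968 = 1733
Group 4: 2310 × 0.965 = 2229
Group 5: 1410 × 0.921 + 380 × 0.439 = 1299 + 167 = 1466
Net migration: Group 1 + 95 → 1171; Group 5 − 95 → 1371
→ [1171, 605, 1733, 2229, 1371]
Period 2:
Births: 1733 × 0.466 = 808
Group 2: 1171 × 0.96 = 1124
Group 3: 605 × 0.968 = 586
Group 4: 1733 × 0.965 = 1672
Group 5: 2229 × 0.921 + 1371 × 0.439 = 2053 + 602 = 2655
Net migration: Group 1 + 95 → 903; Group 5 − 95 → 2560
→ [903, 1124, 586, 1672, 2560]
Period 3:
Births: 586 × 0.466 = 273
Group 2: 903 × 0.96 = 867
Group 3: 1124 × 0.968 = 1088
Group 4: 586 × 0.965 = 565
Group 5: 1672 × 0.921 + 2560 × 0.439 = 1540 + 1124 = 2664
Net migration: Group 1 + 95 → 368; Group 5 − 95 → 2569
→ [368, 867, 1088, 565, 2569]
Period 4:
Births: 1088 × 0.466 = 507
Group 2: 368 × 0.96 = 353
Group 3: 867 × 0.968 = 839
Group 4: 1088 × 0.965 = 1050
Group 5: 565 × 0.921 + 2569 × 0.439 = 520 + 1128 = 1648
Net migration: Group 1 + 95 → 602; Group 5 − 95 → 1553
→ [602, 353, 839, 1050, 1553]
Scenario B total after 4 periods: 4397
Difference B − A = 4397 − 4592 = -195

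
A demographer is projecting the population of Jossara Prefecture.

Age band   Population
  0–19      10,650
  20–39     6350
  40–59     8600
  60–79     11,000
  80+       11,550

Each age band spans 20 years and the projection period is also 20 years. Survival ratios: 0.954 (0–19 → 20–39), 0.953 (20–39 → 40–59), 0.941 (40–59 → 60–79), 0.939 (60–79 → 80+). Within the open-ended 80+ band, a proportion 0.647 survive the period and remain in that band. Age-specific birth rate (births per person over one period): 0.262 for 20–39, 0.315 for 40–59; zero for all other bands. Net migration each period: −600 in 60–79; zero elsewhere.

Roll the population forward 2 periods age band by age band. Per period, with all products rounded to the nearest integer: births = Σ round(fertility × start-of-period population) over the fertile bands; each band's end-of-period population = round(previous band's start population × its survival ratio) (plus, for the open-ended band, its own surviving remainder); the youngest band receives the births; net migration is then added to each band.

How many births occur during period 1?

(Bands numbered youngest = 1 to oldest = 5.)
[period 1]
Births: 6350 * 0.262 = 1664  |  8600 * 0.315 = 2709 — total 4373
Band 2: 10650 * 0.954 = 10160
Band 3: 6350 * 0.953 = 6052
Band 4: 8600 * 0.941 = 8093
Band 5: 11000 * 0.939 + 11550 * 0.647 = 10329 + 7473 = 17802
Net migration: Band 4 − 600 → 7493
Giving 4373 / 10160 / 6052 / 7493 / 17802.

4373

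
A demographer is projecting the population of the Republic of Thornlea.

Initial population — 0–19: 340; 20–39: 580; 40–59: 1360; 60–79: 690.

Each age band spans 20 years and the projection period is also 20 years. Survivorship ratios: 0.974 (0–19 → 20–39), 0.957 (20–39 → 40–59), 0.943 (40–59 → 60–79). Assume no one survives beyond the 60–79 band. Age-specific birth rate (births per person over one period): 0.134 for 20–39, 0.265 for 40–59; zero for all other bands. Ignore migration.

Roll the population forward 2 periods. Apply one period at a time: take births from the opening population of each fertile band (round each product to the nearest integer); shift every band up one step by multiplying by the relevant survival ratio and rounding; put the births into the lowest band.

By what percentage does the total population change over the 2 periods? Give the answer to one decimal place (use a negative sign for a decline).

Period 1.
Births: 580 * 0.134 = 78 ; 1360 * 0.265 = 360 — total 438
20–39: 340 * 0.974 = 331
40–59: 580 * 0.957 = 555
60–79: 1360 * 0.943 = 1282
Giving 438 / 331 / 555 / 1282.
Period 2.
Births: 331 * 0.134 = 44 ; 555 * 0.265 = 147 — total 191
20–39: 438 * 0.974 = 427
40–59: 331 * 0.957 = 317
60–79: 555 * 0.943 = 523
Giving 191 / 427 / 317 / 523.
Total: 2970 → 1458; change = -1512; percentage change = -50.9%

-50.9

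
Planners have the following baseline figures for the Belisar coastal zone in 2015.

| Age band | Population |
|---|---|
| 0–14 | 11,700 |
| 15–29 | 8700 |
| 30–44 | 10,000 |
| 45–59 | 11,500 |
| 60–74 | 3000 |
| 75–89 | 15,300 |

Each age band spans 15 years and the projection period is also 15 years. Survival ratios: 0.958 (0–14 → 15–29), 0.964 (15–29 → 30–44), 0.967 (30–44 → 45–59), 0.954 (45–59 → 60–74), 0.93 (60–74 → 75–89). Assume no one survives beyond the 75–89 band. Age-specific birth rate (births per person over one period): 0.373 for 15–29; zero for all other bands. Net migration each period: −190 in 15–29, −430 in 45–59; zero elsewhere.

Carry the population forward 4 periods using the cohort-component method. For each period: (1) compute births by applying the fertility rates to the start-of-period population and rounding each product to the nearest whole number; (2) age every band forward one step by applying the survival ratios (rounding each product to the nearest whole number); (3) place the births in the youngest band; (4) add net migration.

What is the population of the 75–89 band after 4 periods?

Call the bands 1 to 6, youngest first.
After projecting period 1:
Births: 8700 * 0.373 = 3245
Band 2: 11700 * 0.958 = 11209
Band 3: 8700 * 0.964 = 8387
Band 4: 10000 * 0.967 = 9670
Band 5: 11500 * 0.954 = 10971
Band 6: 3000 * 0.93 = 2790
Net migration: Band 2 − 190 → 11019; Band 4 − 430 → 9240
Giving 3245 / 11019 / 8387 / 9240 / 10971 / 2790.
After projecting period 2:
Births: 11019 * 0.373 = 4110
Band 2: 3245 * 0.958 = 3109
Band 3: 11019 * 0.964 = 10622
Band 4: 8387 * 0.967 = 8110
Band 5: 9240 * 0.954 = 8815
Band 6: 10971 * 0.93 = 10203
Net migration: Band 2 − 190 → 2919; Band 4 − 430 → 7680
Giving 4110 / 2919 / 10622 / 7680 / 8815 / 10203.
After projecting period 3:
Births: 2919 * 0.373 = 1089
Band 2: 4110 * 0.958 = 3937
Band 3: 2919 * 0.964 = 2814
Band 4: 10622 * 0.967 = 10271
Band 5: 7680 * 0.954 = 7327
Band 6: 8815 * 0.93 = 8198
Net migration: Band 2 − 190 → 3747; Band 4 − 430 → 9841
Giving 1089 / 3747 / 2814 / 9841 / 7327 / 8198.
After projecting period 4:
Births: 3747 * 0.373 = 1398
Band 2: 1089 * 0.958 = 1043
Band 3: 3747 * 0.964 = 3612
Band 4: 2814 * 0.967 = 2721
Band 5: 9841 * 0.954 = 9388
Band 6: 7327 * 0.93 = 6814
Net migration: Band 2 − 190 → 853; Band 4 − 430 → 2291
Giving 1398 / 853 / 3612 / 2291 / 9388 / 6814.

6814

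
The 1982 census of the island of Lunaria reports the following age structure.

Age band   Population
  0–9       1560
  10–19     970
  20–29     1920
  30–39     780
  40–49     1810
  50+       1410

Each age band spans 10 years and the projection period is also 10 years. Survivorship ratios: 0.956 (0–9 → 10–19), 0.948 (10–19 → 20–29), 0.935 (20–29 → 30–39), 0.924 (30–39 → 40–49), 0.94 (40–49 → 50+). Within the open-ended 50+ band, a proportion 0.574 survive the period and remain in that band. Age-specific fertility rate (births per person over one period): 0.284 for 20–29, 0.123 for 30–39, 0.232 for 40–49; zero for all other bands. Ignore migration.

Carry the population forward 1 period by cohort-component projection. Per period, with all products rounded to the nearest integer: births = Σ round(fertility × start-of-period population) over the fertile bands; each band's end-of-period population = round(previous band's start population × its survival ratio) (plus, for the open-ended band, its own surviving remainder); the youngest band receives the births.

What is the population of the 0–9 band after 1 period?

After projecting period 1:
Births: 1920 × 0.284 = 545  |  780 × 0.123 = 96  |  1810 × 0.232 = 420 — total 1061
10–19: 1560 × 0.956 = 1491
20–29: 970 × 0.948 = 920
30–39: 1920 × 0.935 = 1795
40–49: 780 × 0.924 = 721
50+: 1810 × 0.94 + 1410 × 0.574 = 1701 + 809 = 2510
→ [1061, 1491, 920, 1795, 721, 2510]

1061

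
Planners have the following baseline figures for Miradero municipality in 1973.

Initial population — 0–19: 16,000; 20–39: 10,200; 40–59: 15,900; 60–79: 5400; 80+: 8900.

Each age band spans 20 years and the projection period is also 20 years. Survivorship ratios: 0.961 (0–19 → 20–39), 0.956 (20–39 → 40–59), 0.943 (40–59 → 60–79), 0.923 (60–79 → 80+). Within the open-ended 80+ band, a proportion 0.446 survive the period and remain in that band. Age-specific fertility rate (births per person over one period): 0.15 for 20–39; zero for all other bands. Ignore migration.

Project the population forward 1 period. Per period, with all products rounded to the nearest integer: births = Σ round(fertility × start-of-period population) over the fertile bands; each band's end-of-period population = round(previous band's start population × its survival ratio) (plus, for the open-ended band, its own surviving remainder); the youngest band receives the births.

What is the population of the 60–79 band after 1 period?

14994

Numbering the groups 1..5 from youngest to oldest:
Period 1.
Births: 10200 * 0.15 = 1530
Group 2: 16000 * 0.961 = 15376
Group 3: 10200 * 0.956 = 9751
Group 4: 15900 * 0.943 = 14994
Group 5: 5400 * 0.923 + 8900 * 0.446 = 4984 + 3969 = 8953
Giving 1530 / 15376 / 9751 / 14994 / 8953.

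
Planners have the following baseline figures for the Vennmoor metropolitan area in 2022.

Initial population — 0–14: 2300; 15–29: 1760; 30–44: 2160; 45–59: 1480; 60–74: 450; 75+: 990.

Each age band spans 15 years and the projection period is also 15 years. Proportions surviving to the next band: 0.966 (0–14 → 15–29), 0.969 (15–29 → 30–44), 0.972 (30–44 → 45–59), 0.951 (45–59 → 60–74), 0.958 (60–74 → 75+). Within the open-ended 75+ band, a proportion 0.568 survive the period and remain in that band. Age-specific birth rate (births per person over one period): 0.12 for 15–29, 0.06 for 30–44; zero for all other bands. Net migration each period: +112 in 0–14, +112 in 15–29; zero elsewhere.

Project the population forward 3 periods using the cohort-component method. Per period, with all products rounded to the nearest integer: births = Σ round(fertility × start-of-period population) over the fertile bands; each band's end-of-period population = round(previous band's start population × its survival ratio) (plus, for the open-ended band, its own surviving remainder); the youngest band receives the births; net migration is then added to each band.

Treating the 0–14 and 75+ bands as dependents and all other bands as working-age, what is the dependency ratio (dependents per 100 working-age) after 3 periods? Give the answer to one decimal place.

Numbering the groups 1..6 from youngest to oldest:
Period 1:
Births: 1760 × 0.12 = 211, 2160 × 0.06 = 130 → total 341
Group 2: 2300 × 0.966 = 2222
Group 3: 1760 × 0.969 = 1705
Group 4: 2160 × 0.972 = 2100
Group 5: 1480 × 0.951 = 1407
Group 6: 450 × 0.958 + 990 × 0.568 = 431 + 562 = 993
Net migration: Group 1 + 112 → 453; Group 2 + 112 → 2334
Population now: 0–14=453, 15–29=2334, 30–44=1705, 45–59=2100, 60–74=1407, 75+=993
Period 2:
Births: 2334 × 0.12 = 280, 1705 × 0.06 = 102 → total 382
Group 2: 453 × 0.966 = 438
Group 3: 2334 × 0.969 = 2262
Group 4: 1705 × 0.972 = 1657
Group 5: 2100 × 0.951 = 1997
Group 6: 1407 × 0.958 + 993 × 0.568 = 1348 + 564 = 1912
Net migration: Group 1 + 112 → 494; Group 2 + 112 → 550
Population now: 0–14=494, 15–29=550, 30–44=2262, 45–59=1657, 60–74=1997, 75+=1912
Period 3:
Births: 550 × 0.12 = 66, 2262 × 0.06 = 136 → total 202
Group 2: 494 × 0.966 = 477
Group 3: 550 × 0.969 = 533
Group 4: 2262 × 0.972 = 2199
Group 5: 1657 × 0.951 = 1576
Group 6: 1997 × 0.958 + 1912 × 0.568 = 1913 + 1086 = 2999
Net migration: Group 1 + 112 → 314; Group 2 + 112 → 589
Population now: 0–14=314, 15–29=589, 30–44=533, 45–59=2199, 60–74=1576, 75+=2999
Dependents (band 0–14 + band 75+) = 314 + 2999 = 3313; working-age = 4897; ratio = 3313/4897 × 100 = 67.7

67.7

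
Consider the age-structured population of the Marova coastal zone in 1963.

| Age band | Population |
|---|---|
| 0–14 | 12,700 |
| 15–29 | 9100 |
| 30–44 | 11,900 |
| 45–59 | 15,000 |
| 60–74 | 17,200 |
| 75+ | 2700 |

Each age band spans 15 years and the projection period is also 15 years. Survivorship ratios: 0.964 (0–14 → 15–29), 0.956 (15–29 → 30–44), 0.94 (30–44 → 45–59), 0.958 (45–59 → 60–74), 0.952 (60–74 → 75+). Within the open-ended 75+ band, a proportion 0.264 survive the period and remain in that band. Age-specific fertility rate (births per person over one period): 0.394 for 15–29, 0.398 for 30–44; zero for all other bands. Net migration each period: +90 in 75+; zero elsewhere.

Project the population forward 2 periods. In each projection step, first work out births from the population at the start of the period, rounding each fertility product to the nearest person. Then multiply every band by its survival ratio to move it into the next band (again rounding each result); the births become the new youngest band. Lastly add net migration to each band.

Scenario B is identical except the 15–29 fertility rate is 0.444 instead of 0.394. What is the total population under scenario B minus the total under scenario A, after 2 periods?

1051

Period 1:
Births: 9100 × 0.394 = 3585 ; 11900 × 0.398 = 4736 ⇒ total 8321
15–29: 12700 × 0.964 = 12243
30–44: 9100 × 0.956 = 8700
45–59: 11900 × 0.94 = 11186
60–74: 15000 × 0.958 = 14370
75+: 17200 × 0.952 + 2700 × 0.264 = 16374 + 713 = 17087
Net migration: 75+ + 90 → 17177
End of period: [8321, 12243, 8700, 11186, 14370, 17177]
Period 2:
Births: 12243 × 0.394 = 4824 ; 8700 × 0.398 = 3463 ⇒ total 8287
15–29: 8321 × 0.964 = 8021
30–44: 12243 × 0.956 = 11704
45–59: 8700 × 0.94 = 8178
60–74: 11186 × 0.958 = 10716
75+: 14370 × 0.952 + 17177 × 0.264 = 13680 + 4535 = 18215
Net migration: 75+ + 90 → 18305
End of period: [8287, 8021, 11704, 8178, 10716, 18305]
Scenario A total after 2 periods: 65211
Scenario B projection —
Period 1:
Births: 9100 × 0.444 = 4040 ; 11900 × 0.398 = 4736 ⇒ total 8776
15–29: 12700 × 0.964 = 12243
30–44: 9100 × 0.956 = 8700
45–59: 11900 × 0.94 = 11186
60–74: 15000 × 0.958 = 14370
75+: 17200 × 0.952 + 2700 × 0.264 = 16374 + 713 = 17087
Net migration: 75+ + 90 → 17177
End of period: [8776, 12243, 8700, 11186, 14370, 17177]
Period 2:
Births: 12243 × 0.444 = 5436 ; 8700 × 0.398 = 3463 ⇒ total 8899
15–29: 8776 × 0.964 = 8460
30–44: 12243 × 0.956 = 11704
45–59: 8700 × 0.94 = 8178
60–74: 11186 × 0.958 = 10716
75+: 14370 × 0.952 + 17177 × 0.264 = 13680 + 4535 = 18215
Net migration: 75+ + 90 → 18305
End of period: [8899, 8460, 11704, 8178, 10716, 18305]
Scenario B total after 2 periods: 66262
Difference B − A = 66262 − 65211 = 1051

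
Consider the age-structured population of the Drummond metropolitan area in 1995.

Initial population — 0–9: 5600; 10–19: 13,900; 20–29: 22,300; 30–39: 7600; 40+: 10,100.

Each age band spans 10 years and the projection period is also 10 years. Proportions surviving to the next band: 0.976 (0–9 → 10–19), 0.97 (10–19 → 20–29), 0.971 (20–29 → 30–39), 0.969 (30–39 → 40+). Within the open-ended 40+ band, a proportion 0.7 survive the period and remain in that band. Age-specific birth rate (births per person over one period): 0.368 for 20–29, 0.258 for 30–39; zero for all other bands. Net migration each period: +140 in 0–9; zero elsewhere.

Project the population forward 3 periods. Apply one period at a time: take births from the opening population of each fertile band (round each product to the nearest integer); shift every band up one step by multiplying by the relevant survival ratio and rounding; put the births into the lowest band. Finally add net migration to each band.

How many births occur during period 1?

10167

Let group 1 be 0–9 through group 5 = 40+.
[period 1]
Births: 22300 × 0.368 = 8206 ; 7600 × 0.258 = 1961 — total 10167
Group 2: 5600 × 0.976 = 5466
Group 3: 13900 × 0.97 = 13483
Group 4: 22300 × 0.971 = 21653
Group 5: 7600 × 0.969 + 10100 × 0.7 = 7364 + 7070 = 14434
Net migration: Group 1 + 140 → 10307
Population now: 0–9=10307, 10–19=5466, 20–29=13483, 30–39=21653, 40+=14434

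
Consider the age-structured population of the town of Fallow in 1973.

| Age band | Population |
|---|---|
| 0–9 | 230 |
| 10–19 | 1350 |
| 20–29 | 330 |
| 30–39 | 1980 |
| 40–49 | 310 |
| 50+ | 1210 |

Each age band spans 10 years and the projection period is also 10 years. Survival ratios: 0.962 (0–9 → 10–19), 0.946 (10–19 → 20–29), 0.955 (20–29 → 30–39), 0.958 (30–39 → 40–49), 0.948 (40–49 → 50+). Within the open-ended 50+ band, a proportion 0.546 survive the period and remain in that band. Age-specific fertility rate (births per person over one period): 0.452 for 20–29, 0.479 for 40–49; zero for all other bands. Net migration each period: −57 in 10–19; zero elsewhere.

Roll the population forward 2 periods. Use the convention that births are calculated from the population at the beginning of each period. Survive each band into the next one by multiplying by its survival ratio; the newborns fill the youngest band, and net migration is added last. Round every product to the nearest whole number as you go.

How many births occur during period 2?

Let group 1 be 0–9 through group 6 = 50+.
— Period 1 —
Births: 330 × 0.452 = 149, 310 × 0.479 = 148 ⇒ total 297
Group 2: 230 × 0.962 = 221
Group 3: 1350 × 0.946 = 1277
Group 4: 330 × 0.955 = 315
Group 5: 1980 × 0.958 = 1897
Group 6: 310 × 0.948 + 1210 × 0.546 = 294 + 661 = 955
Net migration: Group 2 − 57 → 164
→ [297, 164, 1277, 315, 1897, 955]
— Period 2 —
Births: 1277 × 0.452 = 577, 1897 × 0.479 = 909 ⇒ total 1486
Group 2: 297 × 0.962 = 286
Group 3: 164 × 0.946 = 155
Group 4: 1277 × 0.955 = 1220
Group 5: 315 × 0.958 = 302
Group 6: 1897 × 0.948 + 955 × 0.546 = 1798 + 521 = 2319
Net migration: Group 2 − 57 → 229
→ [1486, 229, 155, 1220, 302, 2319]

1486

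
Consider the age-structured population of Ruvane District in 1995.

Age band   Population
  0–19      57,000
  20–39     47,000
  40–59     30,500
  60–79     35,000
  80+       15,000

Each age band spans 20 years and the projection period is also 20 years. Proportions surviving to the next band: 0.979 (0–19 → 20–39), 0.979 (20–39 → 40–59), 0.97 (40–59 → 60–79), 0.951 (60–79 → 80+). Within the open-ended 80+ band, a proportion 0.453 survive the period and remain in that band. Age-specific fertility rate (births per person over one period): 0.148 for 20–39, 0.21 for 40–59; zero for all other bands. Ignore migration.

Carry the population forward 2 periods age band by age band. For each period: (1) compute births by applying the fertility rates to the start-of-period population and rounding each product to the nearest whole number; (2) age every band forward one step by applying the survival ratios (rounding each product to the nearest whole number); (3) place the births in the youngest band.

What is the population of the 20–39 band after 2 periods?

Period 1.
Births: 47000 × 0.148 = 6956  |  30500 × 0.21 = 6405 — total 13361
20–39: 57000 × 0.979 = 55803
40–59: 47000 × 0.979 = 46013
60–79: 30500 × 0.97 = 29585
80+: 35000 × 0.951 + 15000 × 0.453 = 33285 + 6795 = 40080
Population now: 0–19=13361, 20–39=55803, 40–59=46013, 60–79=29585, 80+=40080
Period 2.
Births: 55803 × 0.148 = 8259  |  46013 × 0.21 = 9663 — total 17922
20–39: 13361 × 0.979 = 13080
40–59: 55803 × 0.979 = 54631
60–79: 46013 × 0.97 = 44633
80+: 29585 × 0.951 + 40080 × 0.453 = 28135 + 18156 = 46291
Population now: 0–19=17922, 20–39=13080, 40–59=54631, 60–79=44633, 80+=46291

13080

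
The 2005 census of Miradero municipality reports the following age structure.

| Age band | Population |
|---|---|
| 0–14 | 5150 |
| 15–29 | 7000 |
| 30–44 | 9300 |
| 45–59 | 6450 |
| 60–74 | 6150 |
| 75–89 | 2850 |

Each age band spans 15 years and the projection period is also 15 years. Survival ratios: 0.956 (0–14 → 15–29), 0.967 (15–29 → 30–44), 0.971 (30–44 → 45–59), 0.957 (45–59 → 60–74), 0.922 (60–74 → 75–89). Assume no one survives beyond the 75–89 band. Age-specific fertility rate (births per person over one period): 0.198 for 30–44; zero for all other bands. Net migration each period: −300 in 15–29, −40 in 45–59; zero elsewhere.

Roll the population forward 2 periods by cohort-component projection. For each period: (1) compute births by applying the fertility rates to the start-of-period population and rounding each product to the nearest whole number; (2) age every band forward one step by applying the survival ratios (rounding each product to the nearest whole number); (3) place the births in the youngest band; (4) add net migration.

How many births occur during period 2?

1340

(Groups numbered youngest = 1 to oldest = 6.)
After projecting period 1:
Births: 9300 * 0.198 = 1841
Group 2: 5150 * 0.956 = 4923
Group 3: 7000 * 0.967 = 6769
Group 4: 9300 * 0.971 = 9030
Group 5: 6450 * 0.957 = 6173
Group 6: 6150 * 0.922 = 5670
Net migration: Group 2 − 300 → 4623; Group 4 − 40 → 8990
Population now: 0–14=1841, 15–29=4623, 30–44=6769, 45–59=8990, 60–74=6173, 75–89=5670
After projecting period 2:
Births: 6769 * 0.198 = 1340
Group 2: 1841 * 0.956 = 1760
Group 3: 4623 * 0.967 = 4470
Group 4: 6769 * 0.971 = 6573
Group 5: 8990 * 0.957 = 8603
Group 6: 6173 * 0.922 = 5692
Net migration: Group 2 − 300 → 1460; Group 4 − 40 → 6533
Population now: 0–14=1340, 15–29=1460, 30–44=4470, 45–59=6533, 60–74=8603, 75–89=5692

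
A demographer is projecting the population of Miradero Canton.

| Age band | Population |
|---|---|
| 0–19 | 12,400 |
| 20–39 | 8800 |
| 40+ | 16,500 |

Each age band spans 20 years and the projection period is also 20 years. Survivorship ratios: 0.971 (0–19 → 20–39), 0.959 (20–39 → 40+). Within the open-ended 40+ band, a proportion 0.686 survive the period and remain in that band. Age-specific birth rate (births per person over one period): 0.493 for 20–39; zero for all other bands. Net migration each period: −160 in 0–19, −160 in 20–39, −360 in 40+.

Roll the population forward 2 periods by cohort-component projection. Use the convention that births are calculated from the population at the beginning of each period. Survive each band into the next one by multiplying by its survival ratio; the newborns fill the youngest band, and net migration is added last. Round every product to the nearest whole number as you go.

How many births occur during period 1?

4338

After projecting period 1:
Births: 8800 * 0.493 = 4338
20–39: 12400 * 0.971 = 12040
40+: 8800 * 0.959 + 16500 * 0.686 = 8439 + 11319 = 19758
Net migration: 0–19 − 160 → 4178; 20–39 − 160 → 11880; 40+ − 360 → 19398
Giving 4178 / 11880 / 19398.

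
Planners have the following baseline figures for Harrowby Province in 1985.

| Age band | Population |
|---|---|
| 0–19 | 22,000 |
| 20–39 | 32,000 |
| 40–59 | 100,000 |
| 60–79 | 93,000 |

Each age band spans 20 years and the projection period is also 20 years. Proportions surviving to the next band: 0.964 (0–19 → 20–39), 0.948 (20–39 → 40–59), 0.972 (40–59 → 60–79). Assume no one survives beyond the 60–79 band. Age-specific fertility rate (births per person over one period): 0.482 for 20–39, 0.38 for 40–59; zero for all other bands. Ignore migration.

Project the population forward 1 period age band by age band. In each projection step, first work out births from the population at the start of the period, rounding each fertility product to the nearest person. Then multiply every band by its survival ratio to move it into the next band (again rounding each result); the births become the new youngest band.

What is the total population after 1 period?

202168

Call the groups 1 to 4, youngest first.
After projecting period 1:
Births: 32000 × 0.482 = 15424, 100000 × 0.38 = 38000 ⇒ total 53424
Group 2: 22000 × 0.964 = 21208
Group 3: 32000 × 0.948 = 30336
Group 4: 100000 × 0.972 = 97200
Giving 53424 / 21208 / 30336 / 97200.
Total after period 1: 53424 + 21208 + 30336 + 97200 = 202168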